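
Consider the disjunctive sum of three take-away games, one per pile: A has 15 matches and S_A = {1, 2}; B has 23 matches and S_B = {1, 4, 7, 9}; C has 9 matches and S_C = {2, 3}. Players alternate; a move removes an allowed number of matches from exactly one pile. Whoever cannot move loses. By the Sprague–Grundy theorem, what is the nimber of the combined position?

0

Pile A, S = {1, 2}:
G(0) = 0
G(1) = mex{0} = 1
G(2) = mex{1,0} = 2
G(3) = mex{2,1} = 0
G(4) = mex{0,2} = 1
G(5) = mex{1,0} = 2
G(6) = mex{2,1} = 0
G(7) = mex{0,2} = 1
G(8) = mex{1,0} = 2
G(9) = mex{2,1} = 0
G(10) = mex{0,2} = 1
G(11) = mex{1,0} = 2
G(12) = mex{2,1} = 0
G(13) = mex{0,2} = 1
G(14) = mex{1,0} = 2
G(15) = mex{2,1} = 0
G_A(15) = 0.
Pile B, S = {1, 4, 7, 9}:
G(0) = 0
G(1) = mex{0} = 1
G(2) = mex{1} = 0
G(3) = mex{0} = 1
G(4) = mex{1,0} = 2
G(5) = mex{2,1} = 0
G(6) = mex{0,0} = 1
G(7) = mex{1,1,0} = 2
G(8) = mex{2,2,1} = 0
G(9) = mex{0,0,0,0} = 1
G(10) = mex{1,1,1,1} = 0
G(11) = mex{0,2,2,0} = 1
G(12) = mex{1,0,0,1} = 2
G(13) = mex{2,1,1,2} = 0
G(14) = mex{0,0,2,0} = 1
G(15) = mex{1,1,0,1} = 2
G(16) = mex{2,2,1,2} = 0
G(17) = mex{0,0,0,0} = 1
G(18) = mex{1,1,1,1} = 0
G(19) = mex{0,2,2,0} = 1
G(20) = mex{1,0,0,1} = 2
G(21) = mex{2,1,1,2} = 0
G(22) = mex{0,0,2,0} = 1
G(23) = mex{1,1,0,1} = 2
G_B(23) = 2.
Pile C, S = {2, 3}:
n : 0 1 2 3 4 5 6 7 8 9
G : 0 0 1 1 2 0 0 1 1 2
G_C(9) = 2.
Combined Grundy value = 0 ⊕ 2 ⊕ 2 = 0.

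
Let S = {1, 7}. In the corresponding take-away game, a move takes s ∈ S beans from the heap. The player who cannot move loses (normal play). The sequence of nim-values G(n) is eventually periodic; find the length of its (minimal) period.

G(0) = 0
G(1) = mex{0} = 1
G(2) = mex{1} = 0
G(3) = mex{0} = 1
G(4) = mex{1} = 0
G(5) = mex{0} = 1
G(6) = mex{1} = 0
G(7) = mex{0,0} = 1
G(8) = mex{1,1} = 0
G(9) = mex{0,0} = 1
G(10) = mex{1,1} = 0
G(11) = mex{0,0} = 1
G(12) = mex{1,1} = 0
G(13) = mex{0,0} = 1
G(14) = mex{1,1} = 0
G(n+2) = G(n) holds for n = 0,…,6 (a full window of length max(S) = 7), so the sequence is purely periodic with period 2.

2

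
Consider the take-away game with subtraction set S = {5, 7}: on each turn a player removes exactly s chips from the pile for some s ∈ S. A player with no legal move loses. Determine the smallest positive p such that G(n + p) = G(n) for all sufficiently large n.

12

n :  0  1  2  3  4  5  6  7  8  9 10 11 12 13 14 15 16 17 18 19 20 21 22 23 24 25
G :  0  0  0  0  0  1  1  1  1  1  2  2  0  0  0  0  0  1  1  1  1  1  2  2  0  0
G(n+12) = G(n) holds for n = 0,…,6 (a full window of length max(S) = 7), so the sequence is purely periodic with period 12.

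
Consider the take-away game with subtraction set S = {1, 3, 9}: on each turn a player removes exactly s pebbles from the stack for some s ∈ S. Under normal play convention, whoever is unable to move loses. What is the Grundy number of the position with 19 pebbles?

1

G(0) = 0
G(1) = mex{0} = 1
G(2) = mex{1} = 0
G(3) = mex{0,0} = 1
G(4) = mex{1,1} = 0
G(5) = mex{0,0} = 1
G(6) = mex{1,1} = 0
G(7) = mex{0,0} = 1
G(8) = mex{1,1} = 0
G(9) = mex{0,0,0} = 1
G(10) = mex{1,1,1} = 0
G(11) = mex{0,0,0} = 1
G(12) = mex{1,1,1} = 0
G(13) = mex{0,0,0} = 1
G(14) = mex{1,1,1} = 0
G(15) = mex{0,0,0} = 1
G(16) = mex{1,1,1} = 0
G(17) = mex{0,0,0} = 1
G(18) = mex{1,1,1} = 0
G(19) = mex{0,0,0} = 1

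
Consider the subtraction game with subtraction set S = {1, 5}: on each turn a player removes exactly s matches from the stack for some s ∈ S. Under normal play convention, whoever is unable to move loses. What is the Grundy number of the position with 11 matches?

n :  0  1  2  3  4  5  6  7  8  9 10 11
G :  0  1  0  1  0  1  0  1  0  1  0  1

1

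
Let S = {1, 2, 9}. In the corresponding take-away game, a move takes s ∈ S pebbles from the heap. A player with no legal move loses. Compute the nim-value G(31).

n :  0  1  2  3  4  5  6  7  8  9 10 11 12 13 14 15 16 17 18 19 20 21 22 23 24 25 26 27 28 29 30 31
G :  0  1  2  0  1  2  0  1  2  3  0  1  2  0  1  2  0  1  2  3  0  1  2  0  1  2  0  1  2  3  0  1

1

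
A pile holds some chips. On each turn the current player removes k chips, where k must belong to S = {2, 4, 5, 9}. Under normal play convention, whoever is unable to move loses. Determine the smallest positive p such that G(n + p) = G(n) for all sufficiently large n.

G(0) = 0
G(1) = mex{} = 0
G(2) = mex{0} = 1
G(3) = mex{0} = 1
G(4) = mex{1,0} = 2
G(5) = mex{1,0,0} = 2
G(6) = mex{2,1,0} = 3
G(7) = mex{2,1,1} = 0
G(8) = mex{3,2,1} = 0
G(9) = mex{0,2,2,0} = 1
G(10) = mex{0,3,2,0} = 1
G(11) = mex{1,0,3,1} = 2
G(12) = mex{1,0,0,1} = 2
G(13) = mex{2,1,0,2} = 3
G(14) = mex{2,1,1,2} = 0
G(15) = mex{3,2,1,3} = 0
G(16) = mex{0,2,2,0} = 1
G(17) = mex{0,3,2,0} = 1
G(n+7) = G(n) holds for n = 0,…,8 (a full window of length max(S) = 9), so the sequence is purely periodic with period 7.

7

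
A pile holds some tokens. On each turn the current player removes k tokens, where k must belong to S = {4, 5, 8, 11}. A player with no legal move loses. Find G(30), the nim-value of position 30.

0

n :  0  1  2  3  4  5  6  7  8  9 10 11 12 13 14 15 16 17 18 19 20 21 22 23 24 25 26 27 28 29 30
G :  0  0  0  0  1  1  1  1  2  2  2  2  3  3  3  0  0  0  0  1  1  1  1  2  2  2  2  3  3  3  0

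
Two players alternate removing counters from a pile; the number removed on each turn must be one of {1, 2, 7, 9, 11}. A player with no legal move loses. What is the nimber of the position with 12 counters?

G(0) = 0
G(1) = mex{0} = 1
G(2) = mex{1,0} = 2
G(3) = mex{2,1} = 0
G(4) = mex{0,2} = 1
G(5) = mex{1,0} = 2
G(6) = mex{2,1} = 0
G(7) = mex{0,2,0} = 1
G(8) = mex{1,0,1} = 2
G(9) = mex{2,1,2,0} = 3
G(10) = mex{3,2,0,1} = 4
G(11) = mex{4,3,1,2,0} = 5
G(12) = mex{5,4,2,0,1} = 3

3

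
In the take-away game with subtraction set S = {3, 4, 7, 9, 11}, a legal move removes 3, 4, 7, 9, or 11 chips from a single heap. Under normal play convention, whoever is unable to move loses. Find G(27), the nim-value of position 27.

4

G(0) = 0
G(1) = mex{} = 0
G(2) = mex{} = 0
G(3) = mex{0} = 1
G(4) = mex{0,0} = 1
G(5) = mex{0,0} = 1
G(6) = mex{1,0} = 2
G(7) = mex{1,1,0} = 2
G(8) = mex{1,1,0} = 2
G(9) = mex{2,1,0,0} = 3
G(10) = mex{2,2,1,0} = 3
G(11) = mex{2,2,1,0,0} = 3
G(12) = mex{3,2,1,1,0} = 4
G(13) = mex{3,3,2,1,0} = 4
G(14) = mex{3,3,2,1,1} = 0
G(15) = mex{4,3,2,2,1} = 0
G(16) = mex{4,4,3,2,1} = 0
G(17) = mex{0,4,3,2,2} = 1
G(18) = mex{0,0,3,3,2} = 1
G(19) = mex{0,0,4,3,2} = 1
G(20) = mex{1,0,4,3,3} = 2
G(21) = mex{1,1,0,4,3} = 2
G(22) = mex{1,1,0,4,3} = 2
G(23) = mex{2,1,0,0,4} = 3
G(24) = mex{2,2,1,0,4} = 3
G(25) = mex{2,2,1,0,0} = 3
G(26) = mex{3,2,1,1,0} = 4
G(27) = mex{3,3,2,1,0} = 4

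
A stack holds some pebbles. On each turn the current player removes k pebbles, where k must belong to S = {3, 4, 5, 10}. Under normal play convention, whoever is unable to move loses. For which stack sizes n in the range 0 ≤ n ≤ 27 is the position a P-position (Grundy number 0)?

0, 1, 2, 8, 9, 15, 16, 17, 23, 24

G(0) = 0
G(1) = mex{} = 0
G(2) = mex{} = 0
G(3) = mex{0} = 1
G(4) = mex{0,0} = 1
G(5) = mex{0,0,0} = 1
G(6) = mex{1,0,0} = 2
G(7) = mex{1,1,0} = 2
G(8) = mex{1,1,1} = 0
G(9) = mex{2,1,1} = 0
G(10) = mex{2,2,1,0} = 3
G(11) = mex{0,2,2,0} = 1
G(12) = mex{0,0,2,0} = 1
G(13) = mex{3,0,0,1} = 2
G(14) = mex{1,3,0,1} = 2
G(15) = mex{1,1,3,1} = 0
G(16) = mex{2,1,1,2} = 0
G(17) = mex{2,2,1,2} = 0
G(18) = mex{0,2,2,0} = 1
G(19) = mex{0,0,2,0} = 1
G(20) = mex{0,0,0,3} = 1
G(21) = mex{1,0,0,1} = 2
G(22) = mex{1,1,0,1} = 2
G(23) = mex{1,1,1,2} = 0
G(24) = mex{2,1,1,2} = 0
G(25) = mex{2,2,1,0} = 3
G(26) = mex{0,2,2,0} = 1
G(27) = mex{0,0,2,0} = 1
P-positions are exactly the n with G(n) = 0.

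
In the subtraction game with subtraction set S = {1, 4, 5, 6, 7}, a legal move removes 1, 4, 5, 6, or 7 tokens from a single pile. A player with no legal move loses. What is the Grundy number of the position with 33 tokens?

n :  0  1  2  3  4  5  6  7  8  9 10 11 12 13 14 15 16 17 18 19 20 21 22 23 24 25 26 27 28 29 30 31 32 33
G :  0  1  0  1  2  3  2  3  4  5  0  1  0  1  2  3  2  3  4  5  0  1  0  1  2  3  2  3  4  5  0  1  0  1

1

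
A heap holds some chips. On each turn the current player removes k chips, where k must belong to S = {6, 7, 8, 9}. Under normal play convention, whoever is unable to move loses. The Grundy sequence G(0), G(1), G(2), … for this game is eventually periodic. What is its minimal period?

n :  0  1  2  3  4  5  6  7  8  9 10 11 12 13 14 15 16 17 18 19 20 21 22 23 24 25 26 27 28 29 30 31
G :  0  0  0  0  0  0  1  1  1  1  1  1  2  2  2  0  0  0  0  0  0  1  1  1  1  1  1  2  2  2  0  0
G(n+15) = G(n) holds for n = 0,…,8 (a full window of length max(S) = 9), so the sequence is purely periodic with period 15.

15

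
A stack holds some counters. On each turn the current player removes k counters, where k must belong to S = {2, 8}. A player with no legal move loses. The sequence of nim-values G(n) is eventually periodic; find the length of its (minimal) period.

G(0) = 0
G(1) = mex{} = 0
G(2) = mex{0} = 1
G(3) = mex{0} = 1
G(4) = mex{1} = 0
G(5) = mex{1} = 0
G(6) = mex{0} = 1
G(7) = mex{0} = 1
G(8) = mex{1,0} = 2
G(9) = mex{1,0} = 2
G(10) = mex{2,1} = 0
G(11) = mex{2,1} = 0
G(12) = mex{0,0} = 1
G(13) = mex{0,0} = 1
G(14) = mex{1,1} = 0
G(15) = mex{1,1} = 0
G(16) = mex{0,2} = 1
G(17) = mex{0,2} = 1
G(18) = mex{1,0} = 2
G(19) = mex{1,0} = 2
G(20) = mex{2,1} = 0
G(21) = mex{2,1} = 0
G(n+10) = G(n) holds for n = 0,…,7 (a full window of length max(S) = 8), so the sequence is purely periodic with period 10.

10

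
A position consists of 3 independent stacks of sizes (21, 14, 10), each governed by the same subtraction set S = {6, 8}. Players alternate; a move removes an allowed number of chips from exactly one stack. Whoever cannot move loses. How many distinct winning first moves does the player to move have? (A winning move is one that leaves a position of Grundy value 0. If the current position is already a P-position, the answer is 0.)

All stacks use S = {6, 8}:
n :  0  1  2  3  4  5  6  7  8  9 10 11 12 13 14 15 16 17 18 19 20 21
G :  0  0  0  0  0  0  1  1  1  1  1  1  2  2  0  0  0  0  0  0  1  1
Stack A: G(21) = 1.
Stack B: G(14) = 0.
Stack C: G(10) = 1.
Combined Grundy value = 1 ⊕ 0 ⊕ 1 = 0.
A winning move leaves total XOR = 0, i.e. changes one component's Grundy value g to g ⊕ X where X is the current total.
Stack A: target g' = 1⊕0 = 1, but every legal move changes the Grundy value (mex property), so 0 moves.
Stack B: target g' = 0⊕0 = 0, but every legal move changes the Grundy value (mex property), so 0 moves.
Stack C: target g' = 1⊕0 = 1, but every legal move changes the Grundy value (mex property), so 0 moves.

0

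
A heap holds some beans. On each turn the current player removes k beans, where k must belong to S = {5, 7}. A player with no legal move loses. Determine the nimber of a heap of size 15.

0

G(0) = 0
G(1) = mex{} = 0
G(2) = mex{} = 0
G(3) = mex{} = 0
G(4) = mex{} = 0
G(5) = mex{0} = 1
G(6) = mex{0} = 1
G(7) = mex{0,0} = 1
G(8) = mex{0,0} = 1
G(9) = mex{0,0} = 1
G(10) = mex{1,0} = 2
G(11) = mex{1,0} = 2
G(12) = mex{1,1} = 0
G(13) = mex{1,1} = 0
G(14) = mex{1,1} = 0
G(15) = mex{2,1} = 0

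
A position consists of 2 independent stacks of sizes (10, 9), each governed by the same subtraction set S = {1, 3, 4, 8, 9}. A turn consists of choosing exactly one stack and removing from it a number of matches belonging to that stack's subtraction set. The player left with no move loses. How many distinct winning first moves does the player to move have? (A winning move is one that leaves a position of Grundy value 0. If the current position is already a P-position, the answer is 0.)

2

All stacks use S = {1, 3, 4, 8, 9}:
n :  0  1  2  3  4  5  6  7  8  9 10
G :  0  1  0  1  2  3  2  0  1  4  3
Stack A: G(10) = 3.
Stack B: G(9) = 4.
Combined Grundy value = 3 ⊕ 4 = 7.
A winning move leaves total XOR = 0, i.e. changes one component's Grundy value g to g ⊕ X where X is the current total.
Stack A: need g' = 3⊕7 = 4. Options: 10−1→G=4, 10−3→G=0, 10−4→G=2, 10−8→G=0, 10−9→G=1. Hits: 1.
Stack B: need g' = 4⊕7 = 3. Options: 9−1→G=1, 9−3→G=2, 9−4→G=3, 9−8→G=1, 9−9→G=0. Hits: 1.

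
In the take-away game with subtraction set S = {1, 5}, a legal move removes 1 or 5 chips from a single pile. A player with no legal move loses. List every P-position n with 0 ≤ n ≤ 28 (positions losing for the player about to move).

0, 2, 4, 6, 8, 10, 12, 14, 16, 18, 20, 22, 24, 26, 28

n :  0  1  2  3  4  5  6  7  8  9 10 11 12 13 14 15 16 17 18 19 20 21 22 23 24 25 26 27 28
G :  0  1  0  1  0  1  0  1  0  1  0  1  0  1  0  1  0  1  0  1  0  1  0  1  0  1  0  1  0
P-positions are exactly the n with G(n) = 0.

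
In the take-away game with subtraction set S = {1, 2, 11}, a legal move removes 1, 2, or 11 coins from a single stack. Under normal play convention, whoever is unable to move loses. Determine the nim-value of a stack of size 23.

n :  0  1  2  3  4  5  6  7  8  9 10 11 12 13 14 15 16 17 18 19 20 21 22 23
G :  0  1  2  0  1  2  0  1  2  0  1  2  0  1  2  0  1  2  0  1  2  0  1  2

2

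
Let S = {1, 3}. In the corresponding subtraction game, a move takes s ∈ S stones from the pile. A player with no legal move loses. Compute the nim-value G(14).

0

G(0) = 0
G(1) = mex{0} = 1
G(2) = mex{1} = 0
G(3) = mex{0,0} = 1
G(4) = mex{1,1} = 0
G(5) = mex{0,0} = 1
G(6) = mex{1,1} = 0
G(7) = mex{0,0} = 1
G(8) = mex{1,1} = 0
G(9) = mex{0,0} = 1
G(10) = mex{1,1} = 0
G(11) = mex{0,0} = 1
G(12) = mex{1,1} = 0
G(13) = mex{0,0} = 1
G(14) = mex{1,1} = 0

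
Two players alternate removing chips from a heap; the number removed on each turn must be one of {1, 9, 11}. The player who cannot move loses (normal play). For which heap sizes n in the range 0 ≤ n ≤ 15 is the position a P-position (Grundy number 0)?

0, 2, 4, 6, 8, 10, 12, 14

G(0) = 0
G(1) = mex{0} = 1
G(2) = mex{1} = 0
G(3) = mex{0} = 1
G(4) = mex{1} = 0
G(5) = mex{0} = 1
G(6) = mex{1} = 0
G(7) = mex{0} = 1
G(8) = mex{1} = 0
G(9) = mex{0,0} = 1
G(10) = mex{1,1} = 0
G(11) = mex{0,0,0} = 1
G(12) = mex{1,1,1} = 0
G(13) = mex{0,0,0} = 1
G(14) = mex{1,1,1} = 0
G(15) = mex{0,0,0} = 1
P-positions are exactly the n with G(n) = 0.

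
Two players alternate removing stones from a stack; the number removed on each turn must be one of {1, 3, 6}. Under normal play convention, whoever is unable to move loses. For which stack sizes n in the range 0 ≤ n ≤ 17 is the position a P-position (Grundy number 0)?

0, 2, 4, 9, 11, 13

G(0) = 0
G(1) = mex{0} = 1
G(2) = mex{1} = 0
G(3) = mex{0,0} = 1
G(4) = mex{1,1} = 0
G(5) = mex{0,0} = 1
G(6) = mex{1,1,0} = 2
G(7) = mex{2,0,1} = 3
G(8) = mex{3,1,0} = 2
G(9) = mex{2,2,1} = 0
G(10) = mex{0,3,0} = 1
G(11) = mex{1,2,1} = 0
G(12) = mex{0,0,2} = 1
G(13) = mex{1,1,3} = 0
G(14) = mex{0,0,2} = 1
G(15) = mex{1,1,0} = 2
G(16) = mex{2,0,1} = 3
G(17) = mex{3,1,0} = 2
P-positions are exactly the n with G(n) = 0.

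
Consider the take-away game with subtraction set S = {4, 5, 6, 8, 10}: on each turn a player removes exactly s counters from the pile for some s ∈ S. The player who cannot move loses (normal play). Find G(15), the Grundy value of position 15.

G(0) = 0
G(1) = mex{} = 0
G(2) = mex{} = 0
G(3) = mex{} = 0
G(4) = mex{0} = 1
G(5) = mex{0,0} = 1
G(6) = mex{0,0,0} = 1
G(7) = mex{0,0,0} = 1
G(8) = mex{1,0,0,0} = 2
G(9) = mex{1,1,0,0} = 2
G(10) = mex{1,1,1,0,0} = 2
G(11) = mex{1,1,1,0,0} = 2
G(12) = mex{2,1,1,1,0} = 3
G(13) = mex{2,2,1,1,0} = 3
G(14) = mex{2,2,2,1,1} = 0
G(15) = mex{2,2,2,1,1} = 0

0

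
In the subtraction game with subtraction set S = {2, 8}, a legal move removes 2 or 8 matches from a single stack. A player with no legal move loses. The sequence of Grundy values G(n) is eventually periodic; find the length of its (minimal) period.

10

G(0) = 0
G(1) = mex{} = 0
G(2) = mex{0} = 1
G(3) = mex{0} = 1
G(4) = mex{1} = 0
G(5) = mex{1} = 0
G(6) = mex{0} = 1
G(7) = mex{0} = 1
G(8) = mex{1,0} = 2
G(9) = mex{1,0} = 2
G(10) = mex{2,1} = 0
G(11) = mex{2,1} = 0
G(12) = mex{0,0} = 1
G(13) = mex{0,0} = 1
G(14) = mex{1,1} = 0
G(15) = mex{1,1} = 0
G(16) = mex{0,2} = 1
G(17) = mex{0,2} = 1
G(18) = mex{1,0} = 2
G(19) = mex{1,0} = 2
G(20) = mex{2,1} = 0
G(21) = mex{2,1} = 0
G(n+10) = G(n) holds for n = 0,…,7 (a full window of length max(S) = 8), so the sequence is purely periodic with period 10.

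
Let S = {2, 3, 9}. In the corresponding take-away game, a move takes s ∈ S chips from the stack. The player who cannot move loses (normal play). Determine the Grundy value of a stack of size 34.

n :  0  1  2  3  4  5  6  7  8  9 10 11 12 13 14 15 16 17 18 19 20 21 22 23 24 25 26 27 28 29 30 31 32 33 34
G :  0  0  1  1  2  0  0  1  1  2  2  0  0  1  1  2  0  0  1  1  2  2  0  0  1  1  2  0  0  1  1  2  2  0  0

0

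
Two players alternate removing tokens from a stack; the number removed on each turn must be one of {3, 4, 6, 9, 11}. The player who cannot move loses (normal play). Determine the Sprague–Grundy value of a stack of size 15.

0

G(0) = 0
G(1) = mex{} = 0
G(2) = mex{} = 0
G(3) = mex{0} = 1
G(4) = mex{0,0} = 1
G(5) = mex{0,0} = 1
G(6) = mex{1,0,0} = 2
G(7) = mex{1,1,0} = 2
G(8) = mex{1,1,0} = 2
G(9) = mex{2,1,1,0} = 3
G(10) = mex{2,2,1,0} = 3
G(11) = mex{2,2,1,0,0} = 3
G(12) = mex{3,2,2,1,0} = 4
G(13) = mex{3,3,2,1,0} = 4
G(14) = mex{3,3,2,1,1} = 0
G(15) = mex{4,3,3,2,1} = 0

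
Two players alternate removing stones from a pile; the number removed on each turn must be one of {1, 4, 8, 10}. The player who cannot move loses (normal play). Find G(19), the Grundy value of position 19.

0

G(0) = 0
G(1) = mex{0} = 1
G(2) = mex{1} = 0
G(3) = mex{0} = 1
G(4) = mex{1,0} = 2
G(5) = mex{2,1} = 0
G(6) = mex{0,0} = 1
G(7) = mex{1,1} = 0
G(8) = mex{0,2,0} = 1
G(9) = mex{1,0,1} = 2
G(10) = mex{2,1,0,0} = 3
G(11) = mex{3,0,1,1} = 2
G(12) = mex{2,1,2,0} = 3
G(13) = mex{3,2,0,1} = 4
G(14) = mex{4,3,1,2} = 0
G(15) = mex{0,2,0,0} = 1
G(16) = mex{1,3,1,1} = 0
G(17) = mex{0,4,2,0} = 1
G(18) = mex{1,0,3,1} = 2
G(19) = mex{2,1,2,2} = 0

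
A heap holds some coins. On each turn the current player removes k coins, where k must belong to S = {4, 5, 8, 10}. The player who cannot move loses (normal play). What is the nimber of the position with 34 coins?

G(0) = 0
G(1) = mex{} = 0
G(2) = mex{} = 0
G(3) = mex{} = 0
G(4) = mex{0} = 1
G(5) = mex{0,0} = 1
G(6) = mex{0,0} = 1
G(7) = mex{0,0} = 1
G(8) = mex{1,0,0} = 2
G(9) = mex{1,1,0} = 2
G(10) = mex{1,1,0,0} = 2
G(11) = mex{1,1,0,0} = 2
G(12) = mex{2,1,1,0} = 3
G(13) = mex{2,2,1,0} = 3
G(14) = mex{2,2,1,1} = 0
G(15) = mex{2,2,1,1} = 0
G(16) = mex{3,2,2,1} = 0
G(17) = mex{3,3,2,1} = 0
G(18) = mex{0,3,2,2} = 1
G(19) = mex{0,0,2,2} = 1
G(20) = mex{0,0,3,2} = 1
G(21) = mex{0,0,3,2} = 1
G(22) = mex{1,0,0,3} = 2
G(23) = mex{1,1,0,3} = 2
G(24) = mex{1,1,0,0} = 2
G(25) = mex{1,1,0,0} = 2
G(26) = mex{2,1,1,0} = 3
G(27) = mex{2,2,1,0} = 3
G(28) = mex{2,2,1,1} = 0
G(29) = mex{2,2,1,1} = 0
G(30) = mex{3,2,2,1} = 0
G(31) = mex{3,3,2,1} = 0
G(32) = mex{0,3,2,2} = 1
G(33) = mex{0,0,2,2} = 1
G(34) = mex{0,0,3,2} = 1

1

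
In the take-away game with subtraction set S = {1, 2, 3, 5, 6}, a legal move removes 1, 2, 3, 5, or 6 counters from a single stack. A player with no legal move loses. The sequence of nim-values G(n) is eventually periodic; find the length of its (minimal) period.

4

n :  0  1  2  3  4  5  6  7  8  9 10 11 12 13 14
G :  0  1  2  3  0  1  2  3  0  1  2  3  0  1  2
G(n+4) = G(n) holds for n = 0,…,5 (a full window of length max(S) = 6), so the sequence is purely periodic with period 4.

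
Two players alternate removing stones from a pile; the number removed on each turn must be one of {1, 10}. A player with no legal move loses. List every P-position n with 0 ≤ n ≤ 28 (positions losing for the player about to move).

n :  0  1  2  3  4  5  6  7  8  9 10 11 12 13 14 15 16 17 18 19 20 21 22 23 24 25 26 27 28
G :  0  1  0  1  0  1  0  1  0  1  2  0  1  0  1  0  1  0  1  0  1  2  0  1  0  1  0  1  0
P-positions are exactly the n with G(n) = 0.

0, 2, 4, 6, 8, 11, 13, 15, 17, 19, 22, 24, 26, 28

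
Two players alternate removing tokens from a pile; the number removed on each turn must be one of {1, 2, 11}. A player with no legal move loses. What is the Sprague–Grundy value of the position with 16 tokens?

1

G(0) = 0
G(1) = mex{0} = 1
G(2) = mex{1,0} = 2
G(3) = mex{2,1} = 0
G(4) = mex{0,2} = 1
G(5) = mex{1,0} = 2
G(6) = mex{2,1} = 0
G(7) = mex{0,2} = 1
G(8) = mex{1,0} = 2
G(9) = mex{2,1} = 0
G(10) = mex{0,2} = 1
G(11) = mex{1,0,0} = 2
G(12) = mex{2,1,1} = 0
G(13) = mex{0,2,2} = 1
G(14) = mex{1,0,0} = 2
G(15) = mex{2,1,1} = 0
G(16) = mex{0,2,2} = 1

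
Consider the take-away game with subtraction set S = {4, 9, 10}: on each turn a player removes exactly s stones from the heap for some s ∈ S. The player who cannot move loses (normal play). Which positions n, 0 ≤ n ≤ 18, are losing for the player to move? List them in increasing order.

0, 1, 2, 3, 8, 14, 15, 16

G(0) = 0
G(1) = mex{} = 0
G(2) = mex{} = 0
G(3) = mex{} = 0
G(4) = mex{0} = 1
G(5) = mex{0} = 1
G(6) = mex{0} = 1
G(7) = mex{0} = 1
G(8) = mex{1} = 0
G(9) = mex{1,0} = 2
G(10) = mex{1,0,0} = 2
G(11) = mex{1,0,0} = 2
G(12) = mex{0,0,0} = 1
G(13) = mex{2,1,0} = 3
G(14) = mex{2,1,1} = 0
G(15) = mex{2,1,1} = 0
G(16) = mex{1,1,1} = 0
G(17) = mex{3,0,1} = 2
G(18) = mex{0,2,0} = 1
P-positions are exactly the n with G(n) = 0.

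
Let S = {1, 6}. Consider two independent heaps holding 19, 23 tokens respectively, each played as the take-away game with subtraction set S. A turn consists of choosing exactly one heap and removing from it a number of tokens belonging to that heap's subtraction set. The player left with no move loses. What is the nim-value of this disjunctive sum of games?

All heaps use S = {1, 6}:
G(0) = 0
G(1) = mex{0} = 1
G(2) = mex{1} = 0
G(3) = mex{0} = 1
G(4) = mex{1} = 0
G(5) = mex{0} = 1
G(6) = mex{1,0} = 2
G(7) = mex{2,1} = 0
G(8) = mex{0,0} = 1
G(9) = mex{1,1} = 0
G(10) = mex{0,0} = 1
G(11) = mex{1,1} = 0
G(12) = mex{0,2} = 1
G(13) = mex{1,0} = 2
G(14) = mex{2,1} = 0
G(15) = mex{0,0} = 1
G(16) = mex{1,1} = 0
G(17) = mex{0,0} = 1
G(18) = mex{1,1} = 0
G(19) = mex{0,2} = 1
G(20) = mex{1,0} = 2
G(21) = mex{2,1} = 0
G(22) = mex{0,0} = 1
G(23) = mex{1,1} = 0
Heap A: G(19) = 1.
Heap B: G(23) = 0.
Combined Grundy value = 1 ⊕ 0 = 1.

1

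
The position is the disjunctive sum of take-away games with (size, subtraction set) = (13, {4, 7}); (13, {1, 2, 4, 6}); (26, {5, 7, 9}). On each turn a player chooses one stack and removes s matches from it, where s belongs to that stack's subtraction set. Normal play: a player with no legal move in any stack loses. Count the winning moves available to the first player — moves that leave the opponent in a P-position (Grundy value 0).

Stack A, S = {4, 7}:
n :  0  1  2  3  4  5  6  7  8  9 10 11 12 13
G :  0  0  0  0  1  1  1  1  2  2  2  0  0  0
G_A(13) = 0.
Stack B, S = {1, 2, 4, 6}:
G(0) = 0
G(1) = mex{0} = 1
G(2) = mex{1,0} = 2
G(3) = mex{2,1} = 0
G(4) = mex{0,2,0} = 1
G(5) = mex{1,0,1} = 2
G(6) = mex{2,1,2,0} = 3
G(7) = mex{3,2,0,1} = 4
G(8) = mex{4,3,1,2} = 0
G(9) = mex{0,4,2,0} = 1
G(10) = mex{1,0,3,1} = 2
G(11) = mex{2,1,4,2} = 0
G(12) = mex{0,2,0,3} = 1
G(13) = mex{1,0,1,4} = 2
G_B(13) = 2.
Stack C, S = {5, 7, 9}:
n :  0  1  2  3  4  5  6  7  8  9 10 11 12 13 14 15 16 17 18 19 20 21 22 23 24 25 26
G :  0  0  0  0  0  1  1  1  1  1  2  2  2  2  0  0  0  0  0  1  1  1  1  1  2  2  2
G_C(26) = 2.
Combined Grundy value = 0 ⊕ 2 ⊕ 2 = 0.
A winning move leaves total XOR = 0, i.e. changes one component's Grundy value g to g ⊕ X where X is the current total.
Stack A: target g' = 0⊕0 = 0, but every legal move changes the Grundy value (mex property), so 0 moves.
Stack B: target g' = 2⊕0 = 2, but every legal move changes the Grundy value (mex property), so 0 moves.
Stack C: target g' = 2⊕0 = 2, but every legal move changes the Grundy value (mex property), so 0 moves.

0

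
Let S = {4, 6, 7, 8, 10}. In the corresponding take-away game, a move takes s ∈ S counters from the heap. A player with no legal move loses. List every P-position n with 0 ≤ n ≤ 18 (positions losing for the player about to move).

0, 1, 2, 3, 14, 15, 16, 17

n :  0  1  2  3  4  5  6  7  8  9 10 11 12 13 14 15 16 17 18
G :  0  0  0  0  1  1  1  1  2  2  2  2  3  3  0  0  0  0  1
P-positions are exactly the n with G(n) = 0.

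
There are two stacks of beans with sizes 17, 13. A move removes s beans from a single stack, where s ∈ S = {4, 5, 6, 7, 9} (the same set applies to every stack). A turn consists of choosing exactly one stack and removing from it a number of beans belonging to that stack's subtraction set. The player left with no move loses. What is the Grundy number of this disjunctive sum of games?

All stacks use S = {4, 5, 6, 7, 9}:
G(0) = 0
G(1) = mex{} = 0
G(2) = mex{} = 0
G(3) = mex{} = 0
G(4) = mex{0} = 1
G(5) = mex{0,0} = 1
G(6) = mex{0,0,0} = 1
G(7) = mex{0,0,0,0} = 1
G(8) = mex{1,0,0,0} = 2
G(9) = mex{1,1,0,0,0} = 2
G(10) = mex{1,1,1,0,0} = 2
G(11) = mex{1,1,1,1,0} = 2
G(12) = mex{2,1,1,1,0} = 3
G(13) = mex{2,2,1,1,1} = 0
G(14) = mex{2,2,2,1,1} = 0
G(15) = mex{2,2,2,2,1} = 0
G(16) = mex{3,2,2,2,1} = 0
G(17) = mex{0,3,2,2,2} = 1
Stack A: G(17) = 1.
Stack B: G(13) = 0.
Combined Grundy value = 1 ⊕ 0 = 1.

1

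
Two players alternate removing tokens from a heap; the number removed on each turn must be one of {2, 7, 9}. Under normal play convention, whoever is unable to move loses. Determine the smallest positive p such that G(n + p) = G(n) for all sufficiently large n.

n :  0  1  2  3  4  5  6  7  8  9 10 11 12 13 14 15 16 17 18 19 20 21 22 23 24 25 26 27 28 29 30 31
G :  0  0  1  1  0  0  1  1  2  2  3  3  2  2  3  0  0  1  1  0  0  1  1  2  2  3  3  2  2  3  0  0
G(n+15) = G(n) holds for n = 0,…,8 (a full window of length max(S) = 9), so the sequence is purely periodic with period 15.

15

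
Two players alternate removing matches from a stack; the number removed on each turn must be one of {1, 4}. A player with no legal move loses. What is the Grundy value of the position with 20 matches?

0

G(0) = 0
G(1) = mex{0} = 1
G(2) = mex{1} = 0
G(3) = mex{0} = 1
G(4) = mex{1,0} = 2
G(5) = mex{2,1} = 0
G(6) = mex{0,0} = 1
G(7) = mex{1,1} = 0
G(8) = mex{0,2} = 1
G(9) = mex{1,0} = 2
G(10) = mex{2,1} = 0
G(11) = mex{0,0} = 1
G(12) = mex{1,1} = 0
G(13) = mex{0,2} = 1
G(14) = mex{1,0} = 2
G(15) = mex{2,1} = 0
G(16) = mex{0,0} = 1
G(17) = mex{1,1} = 0
G(18) = mex{0,2} = 1
G(19) = mex{1,0} = 2
G(20) = mex{2,1} = 0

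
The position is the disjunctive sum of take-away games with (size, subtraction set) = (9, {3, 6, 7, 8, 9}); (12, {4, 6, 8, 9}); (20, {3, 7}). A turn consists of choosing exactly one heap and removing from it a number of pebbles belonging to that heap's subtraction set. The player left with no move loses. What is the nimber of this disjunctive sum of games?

Heap A, S = {3, 6, 7, 8, 9}:
G(0) = 0
G(1) = mex{} = 0
G(2) = mex{} = 0
G(3) = mex{0} = 1
G(4) = mex{0} = 1
G(5) = mex{0} = 1
G(6) = mex{1,0} = 2
G(7) = mex{1,0,0} = 2
G(8) = mex{1,0,0,0} = 2
G(9) = mex{2,1,0,0,0} = 3
G_A(9) = 3.
Heap B, S = {4, 6, 8, 9}:
n :  0  1  2  3  4  5  6  7  8  9 10 11 12
G :  0  0  0  0  1  1  1  1  2  2  2  2  3
G_B(12) = 3.
Heap C, S = {3, 7}:
G(0) = 0
G(1) = mex{} = 0
G(2) = mex{} = 0
G(3) = mex{0} = 1
G(4) = mex{0} = 1
G(5) = mex{0} = 1
G(6) = mex{1} = 0
G(7) = mex{1,0} = 2
G(8) = mex{1,0} = 2
G(9) = mex{0,0} = 1
G(10) = mex{2,1} = 0
G(11) = mex{2,1} = 0
G(12) = mex{1,1} = 0
G(13) = mex{0,0} = 1
G(14) = mex{0,2} = 1
G(15) = mex{0,2} = 1
G(16) = mex{1,1} = 0
G(17) = mex{1,0} = 2
G(18) = mex{1,0} = 2
G(19) = mex{0,0} = 1
G(20) = mex{2,1} = 0
G_C(20) = 0.
Combined Grundy value = 3 ⊕ 3 ⊕ 0 = 0.

0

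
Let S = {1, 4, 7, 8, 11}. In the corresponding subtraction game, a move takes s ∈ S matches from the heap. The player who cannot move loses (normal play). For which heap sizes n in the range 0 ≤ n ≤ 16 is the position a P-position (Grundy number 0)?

G(0) = 0
G(1) = mex{0} = 1
G(2) = mex{1} = 0
G(3) = mex{0} = 1
G(4) = mex{1,0} = 2
G(5) = mex{2,1} = 0
G(6) = mex{0,0} = 1
G(7) = mex{1,1,0} = 2
G(8) = mex{2,2,1,0} = 3
G(9) = mex{3,0,0,1} = 2
G(10) = mex{2,1,1,0} = 3
G(11) = mex{3,2,2,1,0} = 4
G(12) = mex{4,3,0,2,1} = 5
G(13) = mex{5,2,1,0,0} = 3
G(14) = mex{3,3,2,1,1} = 0
G(15) = mex{0,4,3,2,2} = 1
G(16) = mex{1,5,2,3,0} = 4
P-positions are exactly the n with G(n) = 0.

0, 2, 5, 14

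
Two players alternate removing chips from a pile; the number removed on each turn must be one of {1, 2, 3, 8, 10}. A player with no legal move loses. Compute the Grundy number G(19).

1

n :  0  1  2  3  4  5  6  7  8  9 10 11 12 13 14 15 16 17 18 19
G :  0  1  2  3  0  1  2  3  4  0  1  2  3  0  1  2  3  4  0  1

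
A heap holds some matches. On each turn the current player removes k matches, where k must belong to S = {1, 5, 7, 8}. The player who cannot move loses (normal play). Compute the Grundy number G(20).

n :  0  1  2  3  4  5  6  7  8  9 10 11 12 13 14 15 16 17 18 19 20
G :  0  1  0  1  0  1  0  1  2  3  2  3  2  3  2  0  1  0  1  0  1

1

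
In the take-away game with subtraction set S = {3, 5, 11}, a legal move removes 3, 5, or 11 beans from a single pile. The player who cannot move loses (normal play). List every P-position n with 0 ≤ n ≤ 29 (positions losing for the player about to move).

G(0) = 0
G(1) = mex{} = 0
G(2) = mex{} = 0
G(3) = mex{0} = 1
G(4) = mex{0} = 1
G(5) = mex{0,0} = 1
G(6) = mex{1,0} = 2
G(7) = mex{1,0} = 2
G(8) = mex{1,1} = 0
G(9) = mex{2,1} = 0
G(10) = mex{2,1} = 0
G(11) = mex{0,2,0} = 1
G(12) = mex{0,2,0} = 1
G(13) = mex{0,0,0} = 1
G(14) = mex{1,0,1} = 2
G(15) = mex{1,0,1} = 2
G(16) = mex{1,1,1} = 0
G(17) = mex{2,1,2} = 0
G(18) = mex{2,1,2} = 0
G(19) = mex{0,2,0} = 1
G(20) = mex{0,2,0} = 1
G(21) = mex{0,0,0} = 1
G(22) = mex{1,0,1} = 2
G(23) = mex{1,0,1} = 2
G(24) = mex{1,1,1} = 0
G(25) = mex{2,1,2} = 0
G(26) = mex{2,1,2} = 0
G(27) = mex{0,2,0} = 1
G(28) = mex{0,2,0} = 1
G(29) = mex{0,0,0} = 1
P-positions are exactly the n with G(n) = 0.

0, 1, 2, 8, 9, 10, 16, 17, 18, 24, 25, 26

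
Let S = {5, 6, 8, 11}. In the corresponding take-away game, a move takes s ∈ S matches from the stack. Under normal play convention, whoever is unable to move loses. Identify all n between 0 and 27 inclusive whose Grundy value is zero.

0, 1, 2, 3, 4, 16, 17, 18, 19, 20

G(0) = 0
G(1) = mex{} = 0
G(2) = mex{} = 0
G(3) = mex{} = 0
G(4) = mex{} = 0
G(5) = mex{0} = 1
G(6) = mex{0,0} = 1
G(7) = mex{0,0} = 1
G(8) = mex{0,0,0} = 1
G(9) = mex{0,0,0} = 1
G(10) = mex{1,0,0} = 2
G(11) = mex{1,1,0,0} = 2
G(12) = mex{1,1,0,0} = 2
G(13) = mex{1,1,1,0} = 2
G(14) = mex{1,1,1,0} = 2
G(15) = mex{2,1,1,0} = 3
G(16) = mex{2,2,1,1} = 0
G(17) = mex{2,2,1,1} = 0
G(18) = mex{2,2,2,1} = 0
G(19) = mex{2,2,2,1} = 0
G(20) = mex{3,2,2,1} = 0
G(21) = mex{0,3,2,2} = 1
G(22) = mex{0,0,2,2} = 1
G(23) = mex{0,0,3,2} = 1
G(24) = mex{0,0,0,2} = 1
G(25) = mex{0,0,0,2} = 1
G(26) = mex{1,0,0,3} = 2
G(27) = mex{1,1,0,0} = 2
P-positions are exactly the n with G(n) = 0.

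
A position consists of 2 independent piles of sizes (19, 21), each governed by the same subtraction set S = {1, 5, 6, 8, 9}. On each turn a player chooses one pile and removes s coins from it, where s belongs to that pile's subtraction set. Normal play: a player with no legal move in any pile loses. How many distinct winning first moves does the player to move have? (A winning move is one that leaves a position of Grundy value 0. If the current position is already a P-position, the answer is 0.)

All piles use S = {1, 5, 6, 8, 9}:
n :  0  1  2  3  4  5  6  7  8  9 10 11 12 13 14 15 16 17 18 19 20 21
G :  0  1  0  1  0  1  2  3  2  3  2  3  4  5  0  1  0  1  0  1  2  3
Pile A: G(19) = 1.
Pile B: G(21) = 3.
Combined Grundy value = 1 ⊕ 3 = 2.
A winning move leaves total XOR = 0, i.e. changes one component's Grundy value g to g ⊕ X where X is the current total.
Pile A: need g' = 1⊕2 = 3. Options: 19−1→G=0, 19−5→G=0, 19−6→G=5, 19−8→G=3, 19−9→G=2. Hits: 1.
Pile B: need g' = 3⊕2 = 1. Options: 21−1→G=2, 21−5→G=0, 21−6→G=1, 21−8→G=5, 21−9→G=4. Hits: 1.

2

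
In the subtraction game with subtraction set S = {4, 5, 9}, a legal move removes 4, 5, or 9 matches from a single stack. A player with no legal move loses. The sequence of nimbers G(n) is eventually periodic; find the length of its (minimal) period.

G(0) = 0
G(1) = mex{} = 0
G(2) = mex{} = 0
G(3) = mex{} = 0
G(4) = mex{0} = 1
G(5) = mex{0,0} = 1
G(6) = mex{0,0} = 1
G(7) = mex{0,0} = 1
G(8) = mex{1,0} = 2
G(9) = mex{1,1,0} = 2
G(10) = mex{1,1,0} = 2
G(11) = mex{1,1,0} = 2
G(12) = mex{2,1,0} = 3
G(13) = mex{2,2,1} = 0
G(14) = mex{2,2,1} = 0
G(15) = mex{2,2,1} = 0
G(16) = mex{3,2,1} = 0
G(17) = mex{0,3,2} = 1
G(18) = mex{0,0,2} = 1
G(19) = mex{0,0,2} = 1
G(20) = mex{0,0,2} = 1
G(21) = mex{1,0,3} = 2
G(22) = mex{1,1,0} = 2
G(23) = mex{1,1,0} = 2
G(24) = mex{1,1,0} = 2
G(25) = mex{2,1,0} = 3
G(26) = mex{2,2,1} = 0
G(27) = mex{2,2,1} = 0
G(n+13) = G(n) holds for n = 0,…,8 (a full window of length max(S) = 9), so the sequence is purely periodic with period 13.

13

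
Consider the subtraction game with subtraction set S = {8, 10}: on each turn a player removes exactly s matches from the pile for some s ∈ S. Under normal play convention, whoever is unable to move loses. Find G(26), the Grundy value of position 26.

G(0) = 0
G(1) = mex{} = 0
G(2) = mex{} = 0
G(3) = mex{} = 0
G(4) = mex{} = 0
G(5) = mex{} = 0
G(6) = mex{} = 0
G(7) = mex{} = 0
G(8) = mex{0} = 1
G(9) = mex{0} = 1
G(10) = mex{0,0} = 1
G(11) = mex{0,0} = 1
G(12) = mex{0,0} = 1
G(13) = mex{0,0} = 1
G(14) = mex{0,0} = 1
G(15) = mex{0,0} = 1
G(16) = mex{1,0} = 2
G(17) = mex{1,0} = 2
G(18) = mex{1,1} = 0
G(19) = mex{1,1} = 0
G(20) = mex{1,1} = 0
G(21) = mex{1,1} = 0
G(22) = mex{1,1} = 0
G(23) = mex{1,1} = 0
G(24) = mex{2,1} = 0
G(25) = mex{2,1} = 0
G(26) = mex{0,2} = 1

1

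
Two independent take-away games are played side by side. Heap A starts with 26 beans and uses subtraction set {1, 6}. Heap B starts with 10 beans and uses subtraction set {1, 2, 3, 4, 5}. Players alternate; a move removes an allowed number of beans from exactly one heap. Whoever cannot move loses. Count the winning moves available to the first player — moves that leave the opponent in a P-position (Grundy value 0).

1

Heap A, S = {1, 6}:
G(0) = 0
G(1) = mex{0} = 1
G(2) = mex{1} = 0
G(3) = mex{0} = 1
G(4) = mex{1} = 0
G(5) = mex{0} = 1
G(6) = mex{1,0} = 2
G(7) = mex{2,1} = 0
G(8) = mex{0,0} = 1
G(9) = mex{1,1} = 0
G(10) = mex{0,0} = 1
G(11) = mex{1,1} = 0
G(12) = mex{0,2} = 1
G(13) = mex{1,0} = 2
G(14) = mex{2,1} = 0
G(15) = mex{0,0} = 1
G(16) = mex{1,1} = 0
G(17) = mex{0,0} = 1
G(18) = mex{1,1} = 0
G(19) = mex{0,2} = 1
G(20) = mex{1,0} = 2
G(21) = mex{2,1} = 0
G(22) = mex{0,0} = 1
G(23) = mex{1,1} = 0
G(24) = mex{0,0} = 1
G(25) = mex{1,1} = 0
G(26) = mex{0,2} = 1
G_A(26) = 1.
Heap B, S = {1, 2, 3, 4, 5}:
G(0) = 0
G(1) = mex{0} = 1
G(2) = mex{1,0} = 2
G(3) = mex{2,1,0} = 3
G(4) = mex{3,2,1,0} = 4
G(5) = mex{4,3,2,1,0} = 5
G(6) = mex{5,4,3,2,1} = 0
G(7) = mex{0,5,4,3,2} = 1
G(8) = mex{1,0,5,4,3} = 2
G(9) = mex{2,1,0,5,4} = 3
G(10) = mex{3,2,1,0,5} = 4
G_B(10) = 4.
Combined Grundy value = 1 ⊕ 4 = 5.
A winning move leaves total XOR = 0, i.e. changes one component's Grundy value g to g ⊕ X where X is the current total.
Heap A: need g' = 1⊕5 = 4. Options: 26−1→G=0, 26−6→G=2. Hits: 0.
Heap B: need g' = 4⊕5 = 1. Options: 10−1→G=3, 10−2→G=2, 10−3→G=1, 10−4→G=0, 10−5→G=5. Hits: 1.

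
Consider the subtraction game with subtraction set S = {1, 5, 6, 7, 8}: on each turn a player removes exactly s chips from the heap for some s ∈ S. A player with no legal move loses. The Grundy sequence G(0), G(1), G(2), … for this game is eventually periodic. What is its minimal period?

13

n :  0  1  2  3  4  5  6  7  8  9 10 11 12 13 14 15 16 17 18 19 20 21 22 23 24 25 26 27
G :  0  1  0  1  0  1  2  3  2  3  2  3  4  0  1  0  1  0  1  2  3  2  3  2  3  4  0  1
G(n+13) = G(n) holds for n = 0,…,7 (a full window of length max(S) = 8), so the sequence is purely periodic with period 13.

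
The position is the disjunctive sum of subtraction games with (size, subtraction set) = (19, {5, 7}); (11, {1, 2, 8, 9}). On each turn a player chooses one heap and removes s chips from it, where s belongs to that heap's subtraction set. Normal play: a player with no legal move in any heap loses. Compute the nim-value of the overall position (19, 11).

0

Heap A, S = {5, 7}:
n :  0  1  2  3  4  5  6  7  8  9 10 11 12 13 14 15 16 17 18 19
G :  0  0  0  0  0  1  1  1  1  1  2  2  0  0  0  0  0  1  1  1
G_A(19) = 1.
Heap B, S = {1, 2, 8, 9}:
n :  0  1  2  3  4  5  6  7  8  9 10 11
G :  0  1  2  0  1  2  0  1  2  3  0  1
G_B(11) = 1.
Combined Grundy value = 1 ⊕ 1 = 0.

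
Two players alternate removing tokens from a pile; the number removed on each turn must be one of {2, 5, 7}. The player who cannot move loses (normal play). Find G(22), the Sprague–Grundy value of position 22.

0

G(0) = 0
G(1) = mex{} = 0
G(2) = mex{0} = 1
G(3) = mex{0} = 1
G(4) = mex{1} = 0
G(5) = mex{1,0} = 2
G(6) = mex{0,0} = 1
G(7) = mex{2,1,0} = 3
G(8) = mex{1,1,0} = 2
G(9) = mex{3,0,1} = 2
G(10) = mex{2,2,1} = 0
G(11) = mex{2,1,0} = 3
G(12) = mex{0,3,2} = 1
G(13) = mex{3,2,1} = 0
G(14) = mex{1,2,3} = 0
G(15) = mex{0,0,2} = 1
G(16) = mex{0,3,2} = 1
G(17) = mex{1,1,0} = 2
G(18) = mex{1,0,3} = 2
G(19) = mex{2,0,1} = 3
G(20) = mex{2,1,0} = 3
G(21) = mex{3,1,0} = 2
G(22) = mex{3,2,1} = 0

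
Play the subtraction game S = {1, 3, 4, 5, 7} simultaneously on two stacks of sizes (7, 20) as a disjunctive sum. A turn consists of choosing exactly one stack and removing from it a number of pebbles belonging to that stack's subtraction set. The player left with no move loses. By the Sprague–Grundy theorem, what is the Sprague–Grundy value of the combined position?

1

All stacks use S = {1, 3, 4, 5, 7}:
n :  0  1  2  3  4  5  6  7  8  9 10 11 12 13 14 15 16 17 18 19 20
G :  0  1  0  1  2  3  2  3  0  1  0  1  2  3  2  3  0  1  0  1  2
Stack A: G(7) = 3.
Stack B: G(20) = 2.
Combined Grundy value = 3 ⊕ 2 = 1.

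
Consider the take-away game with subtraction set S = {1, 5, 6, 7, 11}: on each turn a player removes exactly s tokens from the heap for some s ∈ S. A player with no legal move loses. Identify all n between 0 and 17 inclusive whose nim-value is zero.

0, 2, 4, 12, 14, 16

G(0) = 0
G(1) = mex{0} = 1
G(2) = mex{1} = 0
G(3) = mex{0} = 1
G(4) = mex{1} = 0
G(5) = mex{0,0} = 1
G(6) = mex{1,1,0} = 2
G(7) = mex{2,0,1,0} = 3
G(8) = mex{3,1,0,1} = 2
G(9) = mex{2,0,1,0} = 3
G(10) = mex{3,1,0,1} = 2
G(11) = mex{2,2,1,0,0} = 3
G(12) = mex{3,3,2,1,1} = 0
G(13) = mex{0,2,3,2,0} = 1
G(14) = mex{1,3,2,3,1} = 0
G(15) = mex{0,2,3,2,0} = 1
G(16) = mex{1,3,2,3,1} = 0
G(17) = mex{0,0,3,2,2} = 1
P-positions are exactly the n with G(n) = 0.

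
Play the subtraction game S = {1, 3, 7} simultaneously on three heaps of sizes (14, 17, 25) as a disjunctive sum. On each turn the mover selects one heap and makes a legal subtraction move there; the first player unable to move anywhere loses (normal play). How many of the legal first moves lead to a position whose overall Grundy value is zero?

All heaps use S = {1, 3, 7}:
G(0) = 0
G(1) = mex{0} = 1
G(2) = mex{1} = 0
G(3) = mex{0,0} = 1
G(4) = mex{1,1} = 0
G(5) = mex{0,0} = 1
G(6) = mex{1,1} = 0
G(7) = mex{0,0,0} = 1
G(8) = mex{1,1,1} = 0
G(9) = mex{0,0,0} = 1
G(10) = mex{1,1,1} = 0
G(11) = mex{0,0,0} = 1
G(12) = mex{1,1,1} = 0
G(13) = mex{0,0,0} = 1
G(14) = mex{1,1,1} = 0
G(15) = mex{0,0,0} = 1
G(16) = mex{1,1,1} = 0
G(17) = mex{0,0,0} = 1
G(18) = mex{1,1,1} = 0
G(19) = mex{0,0,0} = 1
G(20) = mex{1,1,1} = 0
G(21) = mex{0,0,0} = 1
G(22) = mex{1,1,1} = 0
G(23) = mex{0,0,0} = 1
G(24) = mex{1,1,1} = 0
G(25) = mex{0,0,0} = 1
Heap A: G(14) = 0.
Heap B: G(17) = 1.
Heap C: G(25) = 1.
Combined Grundy value = 0 ⊕ 1 ⊕ 1 = 0.
A winning move leaves total XOR = 0, i.e. changes one component's Grundy value g to g ⊕ X where X is the current total.
Heap A: target g' = 0⊕0 = 0, but every legal move changes the Grundy value (mex property), so 0 moves.
Heap B: target g' = 1⊕0 = 1, but every legal move changes the Grundy value (mex property), so 0 moves.
Heap C: target g' = 1⊕0 = 1, but every legal move changes the Grundy value (mex property), so 0 moves.

0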